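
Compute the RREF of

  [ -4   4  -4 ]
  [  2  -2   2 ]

r1 := -1/4·r1
  [ 1  -1  1 ]
  [ 2  -2  2 ]
r2 := r2 − 2·r1
  [ 1  -1  1 ]
  [ 0   0  0 ]

[[1, -1, 1], [0, 0, 0]]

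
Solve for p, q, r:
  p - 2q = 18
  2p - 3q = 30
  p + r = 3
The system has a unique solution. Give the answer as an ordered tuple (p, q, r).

(6, -6, -3)

Form the augmented matrix and row-reduce:
  [ 1  -2  0  |  18 ]
  [ 2  -3  0  |  30 ]
  [ 1   0  1  |   3 ]
Subtract 2 times r1 from r2.
  [ 1  -2  0  |  18 ]
  [ 0   1  0  |  -6 ]
  [ 1   0  1  |   3 ]
Subtract r1 from r3.
  [ 1  -2  0  |   18 ]
  [ 0   1  0  |   -6 ]
  [ 0   2  1  |  -15 ]
Subtract 2 times r2 from r3.
  [ 1  -2  0  |  18 ]
  [ 0   1  0  |  -6 ]
  [ 0   0  1  |  -3 ]
Add 2 times r2 to r1.
  [ 1  0  0  |   6 ]
  [ 0  1  0  |  -6 ]
  [ 0  0  1  |  -3 ]
Reading off the last column: p = 6, q = -6, r = -3.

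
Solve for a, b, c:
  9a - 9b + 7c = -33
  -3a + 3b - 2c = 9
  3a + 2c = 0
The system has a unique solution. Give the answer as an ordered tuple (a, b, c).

Form the augmented matrix and row-reduce:
  [  9  -9   7  |  -33 ]
  [ -3   3  -2  |    9 ]
  [  3   0   2  |    0 ]
R1 := 1/9·R1
  [  1  -1  7/9  |  -11/3 ]
  [ -3   3   -2  |      9 ]
  [  3   0    2  |      0 ]
R2 := R2 + 3·R1
  [ 1  -1  7/9  |  -11/3 ]
  [ 0   0  1/3  |     -2 ]
  [ 3   0    2  |      0 ]
R3 := R3 − 3·R1
  [ 1  -1   7/9  |  -11/3 ]
  [ 0   0   1/3  |     -2 ]
  [ 0   3  -1/3  |     11 ]
R2 <-> R3
  [ 1  -1   7/9  |  -11/3 ]
  [ 0   3  -1/3  |     11 ]
  [ 0   0   1/3  |     -2 ]
R2 := 1/3·R2
  [ 1  -1   7/9  |  -11/3 ]
  [ 0   1  -1/9  |   11/3 ]
  [ 0   0   1/3  |     -2 ]
R3 := 3·R3
  [ 1  -1   7/9  |  -11/3 ]
  [ 0   1  -1/9  |   11/3 ]
  [ 0   0     1  |     -6 ]
R2 := R2 + 1/9·R3
  [ 1  -1  7/9  |  -11/3 ]
  [ 0   1    0  |      3 ]
  [ 0   0    1  |     -6 ]
R1 := R1 − 7/9·R3
  [ 1  -1  0  |   1 ]
  [ 0   1  0  |   3 ]
  [ 0   0  1  |  -6 ]
R1 := R1 + R2
  [ 1  0  0  |   4 ]
  [ 0  1  0  |   3 ]
  [ 0  0  1  |  -6 ]
Reading off the last column: a = 4, b = 3, c = -6.

(4, 3, -6)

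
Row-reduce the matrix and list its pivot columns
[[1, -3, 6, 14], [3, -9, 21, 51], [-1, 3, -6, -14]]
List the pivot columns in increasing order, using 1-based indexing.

1, 3

ρ2 ← ρ2 − 3·ρ1
  [  1  -3   6   14 ]
  [  0   0   3    9 ]
  [ -1   3  -6  -14 ]
ρ3 ← ρ3 + ρ1
  [ 1  -3  6  14 ]
  [ 0   0  3   9 ]
  [ 0   0  0   0 ]
ρ2 ← 1/3·ρ2
  [ 1  -3  6  14 ]
  [ 0   0  1   3 ]
  [ 0   0  0   0 ]
ρ1 ← ρ1 − 6·ρ2
  [ 1  -3  0  -4 ]
  [ 0   0  1   3 ]
  [ 0   0  0   0 ]
Pivot columns are the columns containing a leading 1.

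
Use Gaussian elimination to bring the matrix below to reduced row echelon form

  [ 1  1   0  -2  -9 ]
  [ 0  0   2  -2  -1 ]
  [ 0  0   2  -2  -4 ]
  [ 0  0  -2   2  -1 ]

[[1, 1, 0, -2, 0], [0, 0, 1, -1, 0], [0, 0, 0, 0, 1], [0, 0, 0, 0, 0]]

Multiply R2 by 1/2.
  [ 1  1   0  -2    -9 ]
  [ 0  0   1  -1  -1/2 ]
  [ 0  0   2  -2    -4 ]
  [ 0  0  -2   2    -1 ]
Subtract 2 times R2 from R3.
  [ 1  1   0  -2    -9 ]
  [ 0  0   1  -1  -1/2 ]
  [ 0  0   0   0    -3 ]
  [ 0  0  -2   2    -1 ]
Add 2 times R2 to R4.
  [ 1  1  0  -2    -9 ]
  [ 0  0  1  -1  -1/2 ]
  [ 0  0  0   0    -3 ]
  [ 0  0  0   0    -2 ]
Multiply R3 by -1/3.
  [ 1  1  0  -2    -9 ]
  [ 0  0  1  -1  -1/2 ]
  [ 0  0  0   0     1 ]
  [ 0  0  0   0    -2 ]
Add 2 times R3 to R4.
  [ 1  1  0  -2    -9 ]
  [ 0  0  1  -1  -1/2 ]
  [ 0  0  0   0     1 ]
  [ 0  0  0   0     0 ]
Add 1/2 times R3 to R2.
  [ 1  1  0  -2  -9 ]
  [ 0  0  1  -1   0 ]
  [ 0  0  0   0   1 ]
  [ 0  0  0   0   0 ]
Add 9 times R3 to R1.
  [ 1  1  0  -2  0 ]
  [ 0  0  1  -1  0 ]
  [ 0  0  0   0  1 ]
  [ 0  0  0   0  0 ]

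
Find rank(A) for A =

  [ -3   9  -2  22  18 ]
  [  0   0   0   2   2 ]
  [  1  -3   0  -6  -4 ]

rank = 3

R1 := -1/3·R1
R3 := R3 − R1
R2 ↔ R3
R2 := -3/2·R2
R3 := 1/2·R3
R2 := R2 + 2·R3
R1 := R1 + 22/3·R3
R1 := R1 − 2/3·R2
The reduced form has 3 nonzero rows.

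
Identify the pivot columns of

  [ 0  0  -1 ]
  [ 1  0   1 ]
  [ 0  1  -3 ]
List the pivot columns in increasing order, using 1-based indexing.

1, 2, 3

R1 <=> R2
R2 <=> R3
R3 → -1·R3
R2 → R2 + 3·R3
R1 → R1 − R3
Pivot columns are the columns containing a leading 1.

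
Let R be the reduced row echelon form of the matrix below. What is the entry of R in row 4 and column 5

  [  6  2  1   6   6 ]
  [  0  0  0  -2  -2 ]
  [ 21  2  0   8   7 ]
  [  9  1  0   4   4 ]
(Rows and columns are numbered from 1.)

1

Multiply R1 by 1/6.
Subtract 21 times R1 from R3.
Subtract 9 times R1 from R4.
Swap R2 and R3.
Multiply R2 by -1/5.
Add 2 times R2 to R4.
Swap R3 and R4.
Multiply R3 by -10.
Multiply R4 by -1/2.
Add 2 times R4 to R3.
Subtract 13/5 times R4 from R2.
Subtract R4 from R1.
Subtract 7/10 times R3 from R2.
Subtract 1/6 times R3 from R1.
Subtract 1/3 times R2 from R1.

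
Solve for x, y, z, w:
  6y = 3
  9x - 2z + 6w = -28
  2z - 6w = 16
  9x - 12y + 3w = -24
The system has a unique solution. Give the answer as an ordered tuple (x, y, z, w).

Form the augmented matrix and row-reduce:
  [ 0    6   0   0  |    3 ]
  [ 9    0  -2   6  |  -28 ]
  [ 0    0   2  -6  |   16 ]
  [ 9  -12   0   3  |  -24 ]
ρ1 <=> ρ2
  [ 9    0  -2   6  |  -28 ]
  [ 0    6   0   0  |    3 ]
  [ 0    0   2  -6  |   16 ]
  [ 9  -12   0   3  |  -24 ]
ρ1 -> 1/9·ρ1
  [ 1    0  -2/9  2/3  |  -28/9 ]
  [ 0    6     0    0  |      3 ]
  [ 0    0     2   -6  |     16 ]
  [ 9  -12     0    3  |    -24 ]
ρ4 -> ρ4 − 9·ρ1
  [ 1    0  -2/9  2/3  |  -28/9 ]
  [ 0    6     0    0  |      3 ]
  [ 0    0     2   -6  |     16 ]
  [ 0  -12     2   -3  |      4 ]
ρ2 -> 1/6·ρ2
  [ 1    0  -2/9  2/3  |  -28/9 ]
  [ 0    1     0    0  |    1/2 ]
  [ 0    0     2   -6  |     16 ]
  [ 0  -12     2   -3  |      4 ]
ρ4 -> ρ4 + 12·ρ2
  [ 1  0  -2/9  2/3  |  -28/9 ]
  [ 0  1     0    0  |    1/2 ]
  [ 0  0     2   -6  |     16 ]
  [ 0  0     2   -3  |     10 ]
ρ3 -> 1/2·ρ3
  [ 1  0  -2/9  2/3  |  -28/9 ]
  [ 0  1     0    0  |    1/2 ]
  [ 0  0     1   -3  |      8 ]
  [ 0  0     2   -3  |     10 ]
ρ4 -> ρ4 − 2·ρ3
  [ 1  0  -2/9  2/3  |  -28/9 ]
  [ 0  1     0    0  |    1/2 ]
  [ 0  0     1   -3  |      8 ]
  [ 0  0     0    3  |     -6 ]
ρ4 -> 1/3·ρ4
  [ 1  0  -2/9  2/3  |  -28/9 ]
  [ 0  1     0    0  |    1/2 ]
  [ 0  0     1   -3  |      8 ]
  [ 0  0     0    1  |     -2 ]
ρ3 -> ρ3 + 3·ρ4
  [ 1  0  -2/9  2/3  |  -28/9 ]
  [ 0  1     0    0  |    1/2 ]
  [ 0  0     1    0  |      2 ]
  [ 0  0     0    1  |     -2 ]
ρ1 -> ρ1 − 2/3·ρ4
  [ 1  0  -2/9  0  |  -16/9 ]
  [ 0  1     0  0  |    1/2 ]
  [ 0  0     1  0  |      2 ]
  [ 0  0     0  1  |     -2 ]
ρ1 -> ρ1 + 2/9·ρ3
  [ 1  0  0  0  |  -4/3 ]
  [ 0  1  0  0  |   1/2 ]
  [ 0  0  1  0  |     2 ]
  [ 0  0  0  1  |    -2 ]
Reading off the last column: x = -4/3, y = 1/2, z = 2, w = -2.

(-4/3, 1/2, 2, -2)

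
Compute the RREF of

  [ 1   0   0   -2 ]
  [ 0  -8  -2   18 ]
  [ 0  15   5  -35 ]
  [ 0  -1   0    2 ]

Multiply ρ2 by -1/8.
Subtract 15 times ρ2 from ρ3.
Add ρ2 to ρ4.
Multiply ρ3 by 4/5.
Subtract 1/4 times ρ3 from ρ4.
Subtract 1/4 times ρ3 from ρ2.

[[1, 0, 0, -2], [0, 1, 0, -2], [0, 0, 1, -1], [0, 0, 0, 0]]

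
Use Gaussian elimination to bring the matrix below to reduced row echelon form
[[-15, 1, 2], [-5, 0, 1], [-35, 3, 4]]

[[1, 0, -1/5], [0, 1, -1], [0, 0, 0]]

R1 -> -1/15·R1
  [   1  -1/15  -2/15 ]
  [  -5      0      1 ]
  [ -35      3      4 ]
R2 -> R2 + 5·R1
  [   1  -1/15  -2/15 ]
  [   0   -1/3    1/3 ]
  [ -35      3      4 ]
R3 -> R3 + 35·R1
  [ 1  -1/15  -2/15 ]
  [ 0   -1/3    1/3 ]
  [ 0    2/3   -2/3 ]
R2 -> -3·R2
  [ 1  -1/15  -2/15 ]
  [ 0      1     -1 ]
  [ 0    2/3   -2/3 ]
R3 -> R3 − 2/3·R2
  [ 1  -1/15  -2/15 ]
  [ 0      1     -1 ]
  [ 0      0      0 ]
R1 -> R1 + 1/15·R2
  [ 1  0  -1/5 ]
  [ 0  1    -1 ]
  [ 0  0     0 ]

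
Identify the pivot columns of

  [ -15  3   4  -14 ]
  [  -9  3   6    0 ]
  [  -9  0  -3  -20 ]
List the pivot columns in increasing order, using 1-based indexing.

R1 -> -1/15·R1
R2 -> R2 + 9·R1
R3 -> R3 + 9·R1
R2 -> 5/6·R2
R3 -> R3 + 9/5·R2
R2 -> R2 − 7·R3
R1 -> R1 − 14/15·R3
R1 -> R1 + 1/5·R2
Pivot columns are the columns containing a leading 1.

1, 2, 4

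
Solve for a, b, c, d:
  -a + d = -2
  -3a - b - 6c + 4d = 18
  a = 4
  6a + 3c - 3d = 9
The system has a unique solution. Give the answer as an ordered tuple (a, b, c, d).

(4, -4, -3, 2)

Form the augmented matrix and row-reduce:
  [ -1   0   0   1  |  -2 ]
  [ -3  -1  -6   4  |  18 ]
  [  1   0   0   0  |   4 ]
  [  6   0   3  -3  |   9 ]
R1 → -1·R1
  [  1   0   0  -1  |   2 ]
  [ -3  -1  -6   4  |  18 ]
  [  1   0   0   0  |   4 ]
  [  6   0   3  -3  |   9 ]
R2 → R2 + 3·R1
  [ 1   0   0  -1  |   2 ]
  [ 0  -1  -6   1  |  24 ]
  [ 1   0   0   0  |   4 ]
  [ 6   0   3  -3  |   9 ]
R3 → R3 − R1
  [ 1   0   0  -1  |   2 ]
  [ 0  -1  -6   1  |  24 ]
  [ 0   0   0   1  |   2 ]
  [ 6   0   3  -3  |   9 ]
R4 → R4 − 6·R1
  [ 1   0   0  -1  |   2 ]
  [ 0  -1  -6   1  |  24 ]
  [ 0   0   0   1  |   2 ]
  [ 0   0   3   3  |  -3 ]
R2 → -1·R2
  [ 1  0  0  -1  |    2 ]
  [ 0  1  6  -1  |  -24 ]
  [ 0  0  0   1  |    2 ]
  [ 0  0  3   3  |   -3 ]
R3 <=> R4
  [ 1  0  0  -1  |    2 ]
  [ 0  1  6  -1  |  -24 ]
  [ 0  0  3   3  |   -3 ]
  [ 0  0  0   1  |    2 ]
R3 → 1/3·R3
  [ 1  0  0  -1  |    2 ]
  [ 0  1  6  -1  |  -24 ]
  [ 0  0  1   1  |   -1 ]
  [ 0  0  0   1  |    2 ]
R3 → R3 − R4
  [ 1  0  0  -1  |    2 ]
  [ 0  1  6  -1  |  -24 ]
  [ 0  0  1   0  |   -3 ]
  [ 0  0  0   1  |    2 ]
R2 → R2 + R4
  [ 1  0  0  -1  |    2 ]
  [ 0  1  6   0  |  -22 ]
  [ 0  0  1   0  |   -3 ]
  [ 0  0  0   1  |    2 ]
R1 → R1 + R4
  [ 1  0  0  0  |    4 ]
  [ 0  1  6  0  |  -22 ]
  [ 0  0  1  0  |   -3 ]
  [ 0  0  0  1  |    2 ]
R2 → R2 − 6·R3
  [ 1  0  0  0  |   4 ]
  [ 0  1  0  0  |  -4 ]
  [ 0  0  1  0  |  -3 ]
  [ 0  0  0  1  |   2 ]
Reading off the last column: a = 4, b = -4, c = -3, d = 2.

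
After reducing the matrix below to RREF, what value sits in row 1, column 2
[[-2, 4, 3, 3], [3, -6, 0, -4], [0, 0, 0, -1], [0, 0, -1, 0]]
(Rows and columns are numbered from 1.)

R1 → -1/2·R1
  [ 1  -2  -3/2  -3/2 ]
  [ 3  -6     0    -4 ]
  [ 0   0     0    -1 ]
  [ 0   0    -1     0 ]
R2 → R2 − 3·R1
  [ 1  -2  -3/2  -3/2 ]
  [ 0   0   9/2   1/2 ]
  [ 0   0     0    -1 ]
  [ 0   0    -1     0 ]
R2 → 2/9·R2
  [ 1  -2  -3/2  -3/2 ]
  [ 0   0     1   1/9 ]
  [ 0   0     0    -1 ]
  [ 0   0    -1     0 ]
R4 → R4 + R2
  [ 1  -2  -3/2  -3/2 ]
  [ 0   0     1   1/9 ]
  [ 0   0     0    -1 ]
  [ 0   0     0   1/9 ]
R3 → -1·R3
  [ 1  -2  -3/2  -3/2 ]
  [ 0   0     1   1/9 ]
  [ 0   0     0     1 ]
  [ 0   0     0   1/9 ]
R4 → R4 − 1/9·R3
  [ 1  -2  -3/2  -3/2 ]
  [ 0   0     1   1/9 ]
  [ 0   0     0     1 ]
  [ 0   0     0     0 ]
R2 → R2 − 1/9·R3
  [ 1  -2  -3/2  -3/2 ]
  [ 0   0     1     0 ]
  [ 0   0     0     1 ]
  [ 0   0     0     0 ]
R1 → R1 + 3/2·R3
  [ 1  -2  -3/2  0 ]
  [ 0   0     1  0 ]
  [ 0   0     0  1 ]
  [ 0   0     0  0 ]
R1 → R1 + 3/2·R2
  [ 1  -2  0  0 ]
  [ 0   0  1  0 ]
  [ 0   0  0  1 ]
  [ 0   0  0  0 ]

-2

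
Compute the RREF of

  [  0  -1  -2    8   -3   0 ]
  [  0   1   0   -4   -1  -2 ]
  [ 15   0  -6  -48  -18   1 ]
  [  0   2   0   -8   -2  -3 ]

ρ1 ↔ ρ3
ρ1 := 1/15·ρ1
ρ3 := ρ3 + ρ2
ρ4 := ρ4 − 2·ρ2
ρ3 := -1/2·ρ3
ρ3 := ρ3 − ρ4
ρ2 := ρ2 + 2·ρ4
ρ1 := ρ1 − 1/15·ρ4
ρ1 := ρ1 + 2/5·ρ3

[[1, 0, 0, -4, -2/5, 0], [0, 1, 0, -4, -1, 0], [0, 0, 1, -2, 2, 0], [0, 0, 0, 0, 0, 1]]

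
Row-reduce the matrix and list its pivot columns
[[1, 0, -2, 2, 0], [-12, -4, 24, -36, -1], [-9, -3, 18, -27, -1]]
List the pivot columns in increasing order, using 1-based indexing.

1, 2, 5

ρ2 → ρ2 + 12·ρ1
ρ3 → ρ3 + 9·ρ1
ρ2 → -1/4·ρ2
ρ3 → ρ3 + 3·ρ2
ρ3 → -4·ρ3
ρ2 → ρ2 − 1/4·ρ3
Pivot columns are the columns containing a leading 1.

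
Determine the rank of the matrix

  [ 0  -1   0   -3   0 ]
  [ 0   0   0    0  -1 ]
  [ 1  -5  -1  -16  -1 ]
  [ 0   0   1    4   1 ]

ρ1 <=> ρ3
ρ2 <=> ρ3
ρ2 ← -1·ρ2
ρ3 <=> ρ4
ρ4 ← -1·ρ4
ρ3 ← ρ3 − ρ4
ρ1 ← ρ1 + ρ4
ρ1 ← ρ1 + ρ3
ρ1 ← ρ1 + 5·ρ2
The reduced form has 4 nonzero rows.

rank = 4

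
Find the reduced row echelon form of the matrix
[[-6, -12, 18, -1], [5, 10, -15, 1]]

r1 := -1/6·r1
  [ 1   2   -3  1/6 ]
  [ 5  10  -15    1 ]
r2 := r2 − 5·r1
  [ 1  2  -3  1/6 ]
  [ 0  0   0  1/6 ]
r2 := 6·r2
  [ 1  2  -3  1/6 ]
  [ 0  0   0    1 ]
r1 := r1 − 1/6·r2
  [ 1  2  -3  0 ]
  [ 0  0   0  1 ]

[[1, 2, -3, 0], [0, 0, 0, 1]]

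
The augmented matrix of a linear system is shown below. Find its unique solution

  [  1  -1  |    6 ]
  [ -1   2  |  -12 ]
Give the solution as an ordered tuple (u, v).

(0, -6)

Add R1 to R2.
  [ 1  -1  |   6 ]
  [ 0   1  |  -6 ]
Add R2 to R1.
  [ 1  0  |   0 ]
  [ 0  1  |  -6 ]
Reading off the last column: u = 0, v = -6.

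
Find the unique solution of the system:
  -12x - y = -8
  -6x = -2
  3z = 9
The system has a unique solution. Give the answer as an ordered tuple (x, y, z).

(1/3, 4, 3)

Form the augmented matrix and row-reduce:
  [ -12  -1  0  |  -8 ]
  [  -6   0  0  |  -2 ]
  [   0   0  3  |   9 ]
ρ1 := -1/12·ρ1
  [  1  1/12  0  |  2/3 ]
  [ -6     0  0  |   -2 ]
  [  0     0  3  |    9 ]
ρ2 := ρ2 + 6·ρ1
  [ 1  1/12  0  |  2/3 ]
  [ 0   1/2  0  |    2 ]
  [ 0     0  3  |    9 ]
ρ2 := 2·ρ2
  [ 1  1/12  0  |  2/3 ]
  [ 0     1  0  |    4 ]
  [ 0     0  3  |    9 ]
ρ3 := 1/3·ρ3
  [ 1  1/12  0  |  2/3 ]
  [ 0     1  0  |    4 ]
  [ 0     0  1  |    3 ]
ρ1 := ρ1 − 1/12·ρ2
  [ 1  0  0  |  1/3 ]
  [ 0  1  0  |    4 ]
  [ 0  0  1  |    3 ]
Reading off the last column: x = 1/3, y = 4, z = 3.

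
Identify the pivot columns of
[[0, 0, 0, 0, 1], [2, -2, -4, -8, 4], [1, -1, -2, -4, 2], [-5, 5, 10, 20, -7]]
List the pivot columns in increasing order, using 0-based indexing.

Swap r1 and r2.
  [  2  -2  -4  -8   4 ]
  [  0   0   0   0   1 ]
  [  1  -1  -2  -4   2 ]
  [ -5   5  10  20  -7 ]
Multiply r1 by 1/2.
  [  1  -1  -2  -4   2 ]
  [  0   0   0   0   1 ]
  [  1  -1  -2  -4   2 ]
  [ -5   5  10  20  -7 ]
Subtract r1 from r3.
  [  1  -1  -2  -4   2 ]
  [  0   0   0   0   1 ]
  [  0   0   0   0   0 ]
  [ -5   5  10  20  -7 ]
Add 5 times r1 to r4.
  [ 1  -1  -2  -4  2 ]
  [ 0   0   0   0  1 ]
  [ 0   0   0   0  0 ]
  [ 0   0   0   0  3 ]
Subtract 3 times r2 from r4.
  [ 1  -1  -2  -4  2 ]
  [ 0   0   0   0  1 ]
  [ 0   0   0   0  0 ]
  [ 0   0   0   0  0 ]
Subtract 2 times r2 from r1.
  [ 1  -1  -2  -4  0 ]
  [ 0   0   0   0  1 ]
  [ 0   0   0   0  0 ]
  [ 0   0   0   0  0 ]
Pivot columns are the columns containing a leading 1.

0, 4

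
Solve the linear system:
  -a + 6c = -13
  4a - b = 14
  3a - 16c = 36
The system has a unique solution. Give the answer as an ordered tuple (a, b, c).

Form the augmented matrix and row-reduce:
  [ -1   0    6  |  -13 ]
  [  4  -1    0  |   14 ]
  [  3   0  -16  |   36 ]
ρ1 → -1·ρ1
  [ 1   0   -6  |  13 ]
  [ 4  -1    0  |  14 ]
  [ 3   0  -16  |  36 ]
ρ2 → ρ2 − 4·ρ1
  [ 1   0   -6  |   13 ]
  [ 0  -1   24  |  -38 ]
  [ 3   0  -16  |   36 ]
ρ3 → ρ3 − 3·ρ1
  [ 1   0  -6  |   13 ]
  [ 0  -1  24  |  -38 ]
  [ 0   0   2  |   -3 ]
ρ2 → -1·ρ2
  [ 1  0   -6  |  13 ]
  [ 0  1  -24  |  38 ]
  [ 0  0    2  |  -3 ]
ρ3 → 1/2·ρ3
  [ 1  0   -6  |    13 ]
  [ 0  1  -24  |    38 ]
  [ 0  0    1  |  -3/2 ]
ρ2 → ρ2 + 24·ρ3
  [ 1  0  -6  |    13 ]
  [ 0  1   0  |     2 ]
  [ 0  0   1  |  -3/2 ]
ρ1 → ρ1 + 6·ρ3
  [ 1  0  0  |     4 ]
  [ 0  1  0  |     2 ]
  [ 0  0  1  |  -3/2 ]
Reading off the last column: a = 4, b = 2, c = -3/2.

(4, 2, -3/2)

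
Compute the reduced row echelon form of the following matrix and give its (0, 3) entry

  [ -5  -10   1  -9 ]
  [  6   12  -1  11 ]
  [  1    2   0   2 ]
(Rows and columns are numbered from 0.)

r1 := -1/5·r1
  [ 1   2  -1/5  9/5 ]
  [ 6  12    -1   11 ]
  [ 1   2     0    2 ]
r2 := r2 − 6·r1
  [ 1  2  -1/5  9/5 ]
  [ 0  0   1/5  1/5 ]
  [ 1  2     0    2 ]
r3 := r3 − r1
  [ 1  2  -1/5  9/5 ]
  [ 0  0   1/5  1/5 ]
  [ 0  0   1/5  1/5 ]
r2 := 5·r2
  [ 1  2  -1/5  9/5 ]
  [ 0  0     1    1 ]
  [ 0  0   1/5  1/5 ]
r3 := r3 − 1/5·r2
  [ 1  2  -1/5  9/5 ]
  [ 0  0     1    1 ]
  [ 0  0     0    0 ]
r1 := r1 + 1/5·r2
  [ 1  2  0  2 ]
  [ 0  0  1  1 ]
  [ 0  0  0  0 ]

2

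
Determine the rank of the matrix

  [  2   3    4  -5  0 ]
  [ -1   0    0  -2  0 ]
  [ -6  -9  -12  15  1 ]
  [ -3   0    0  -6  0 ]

rank = 3

Multiply r1 by 1/2.
  [  1  3/2    2  -5/2  0 ]
  [ -1    0    0    -2  0 ]
  [ -6   -9  -12    15  1 ]
  [ -3    0    0    -6  0 ]
Add r1 to r2.
  [  1  3/2    2  -5/2  0 ]
  [  0  3/2    2  -9/2  0 ]
  [ -6   -9  -12    15  1 ]
  [ -3    0    0    -6  0 ]
Add 6 times r1 to r3.
  [  1  3/2  2  -5/2  0 ]
  [  0  3/2  2  -9/2  0 ]
  [  0    0  0     0  1 ]
  [ -3    0  0    -6  0 ]
Add 3 times r1 to r4.
  [ 1  3/2  2   -5/2  0 ]
  [ 0  3/2  2   -9/2  0 ]
  [ 0    0  0      0  1 ]
  [ 0  9/2  6  -27/2  0 ]
Multiply r2 by 2/3.
  [ 1  3/2    2   -5/2  0 ]
  [ 0    1  4/3     -3  0 ]
  [ 0    0    0      0  1 ]
  [ 0  9/2    6  -27/2  0 ]
Subtract 9/2 times r2 from r4.
  [ 1  3/2    2  -5/2  0 ]
  [ 0    1  4/3    -3  0 ]
  [ 0    0    0     0  1 ]
  [ 0    0    0     0  0 ]
Subtract 3/2 times r2 from r1.
  [ 1  0    0   2  0 ]
  [ 0  1  4/3  -3  0 ]
  [ 0  0    0   0  1 ]
  [ 0  0    0   0  0 ]
The reduced form has 3 nonzero rows.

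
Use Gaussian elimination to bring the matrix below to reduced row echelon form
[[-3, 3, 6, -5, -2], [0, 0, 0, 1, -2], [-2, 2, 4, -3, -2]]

[[1, -1, -2, 0, 4], [0, 0, 0, 1, -2], [0, 0, 0, 0, 0]]

Multiply R1 by -1/3.
  [  1  -1  -2  5/3  2/3 ]
  [  0   0   0    1   -2 ]
  [ -2   2   4   -3   -2 ]
Add 2 times R1 to R3.
  [ 1  -1  -2  5/3   2/3 ]
  [ 0   0   0    1    -2 ]
  [ 0   0   0  1/3  -2/3 ]
Subtract 1/3 times R2 from R3.
  [ 1  -1  -2  5/3  2/3 ]
  [ 0   0   0    1   -2 ]
  [ 0   0   0    0    0 ]
Subtract 5/3 times R2 from R1.
  [ 1  -1  -2  0   4 ]
  [ 0   0   0  1  -2 ]
  [ 0   0   0  0   0 ]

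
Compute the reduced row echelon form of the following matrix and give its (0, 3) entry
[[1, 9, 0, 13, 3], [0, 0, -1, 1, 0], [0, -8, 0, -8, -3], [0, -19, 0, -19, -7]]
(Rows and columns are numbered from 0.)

R2 <=> R3
  [ 1    9   0   13   3 ]
  [ 0   -8   0   -8  -3 ]
  [ 0    0  -1    1   0 ]
  [ 0  -19   0  -19  -7 ]
R2 := -1/8·R2
  [ 1    9   0   13    3 ]
  [ 0    1   0    1  3/8 ]
  [ 0    0  -1    1    0 ]
  [ 0  -19   0  -19   -7 ]
R4 := R4 + 19·R2
  [ 1  9   0  13    3 ]
  [ 0  1   0   1  3/8 ]
  [ 0  0  -1   1    0 ]
  [ 0  0   0   0  1/8 ]
R3 := -1·R3
  [ 1  9  0  13    3 ]
  [ 0  1  0   1  3/8 ]
  [ 0  0  1  -1    0 ]
  [ 0  0  0   0  1/8 ]
R4 := 8·R4
  [ 1  9  0  13    3 ]
  [ 0  1  0   1  3/8 ]
  [ 0  0  1  -1    0 ]
  [ 0  0  0   0    1 ]
R2 := R2 − 3/8·R4
  [ 1  9  0  13  3 ]
  [ 0  1  0   1  0 ]
  [ 0  0  1  -1  0 ]
  [ 0  0  0   0  1 ]
R1 := R1 − 3·R4
  [ 1  9  0  13  0 ]
  [ 0  1  0   1  0 ]
  [ 0  0  1  -1  0 ]
  [ 0  0  0   0  1 ]
R1 := R1 − 9·R2
  [ 1  0  0   4  0 ]
  [ 0  1  0   1  0 ]
  [ 0  0  1  -1  0 ]
  [ 0  0  0   0  1 ]

4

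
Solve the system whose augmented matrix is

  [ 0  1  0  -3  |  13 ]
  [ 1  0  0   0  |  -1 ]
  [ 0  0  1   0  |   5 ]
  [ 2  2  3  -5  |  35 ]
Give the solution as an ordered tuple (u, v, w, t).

(-1, 1, 5, -4)

Swap ρ1 and ρ2.
  [ 1  0  0   0  |  -1 ]
  [ 0  1  0  -3  |  13 ]
  [ 0  0  1   0  |   5 ]
  [ 2  2  3  -5  |  35 ]
Subtract 2 times ρ1 from ρ4.
  [ 1  0  0   0  |  -1 ]
  [ 0  1  0  -3  |  13 ]
  [ 0  0  1   0  |   5 ]
  [ 0  2  3  -5  |  37 ]
Subtract 2 times ρ2 from ρ4.
  [ 1  0  0   0  |  -1 ]
  [ 0  1  0  -3  |  13 ]
  [ 0  0  1   0  |   5 ]
  [ 0  0  3   1  |  11 ]
Subtract 3 times ρ3 from ρ4.
  [ 1  0  0   0  |  -1 ]
  [ 0  1  0  -3  |  13 ]
  [ 0  0  1   0  |   5 ]
  [ 0  0  0   1  |  -4 ]
Add 3 times ρ4 to ρ2.
  [ 1  0  0  0  |  -1 ]
  [ 0  1  0  0  |   1 ]
  [ 0  0  1  0  |   5 ]
  [ 0  0  0  1  |  -4 ]
Reading off the last column: u = -1, v = 1, w = 5, t = -4.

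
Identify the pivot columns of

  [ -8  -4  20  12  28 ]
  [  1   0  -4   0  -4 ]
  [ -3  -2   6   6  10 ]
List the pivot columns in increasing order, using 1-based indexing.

Multiply R1 by -1/8.
  [  1  1/2  -5/2  -3/2  -7/2 ]
  [  1    0    -4     0    -4 ]
  [ -3   -2     6     6    10 ]
Subtract R1 from R2.
  [  1   1/2  -5/2  -3/2  -7/2 ]
  [  0  -1/2  -3/2   3/2  -1/2 ]
  [ -3    -2     6     6    10 ]
Add 3 times R1 to R3.
  [ 1   1/2  -5/2  -3/2  -7/2 ]
  [ 0  -1/2  -3/2   3/2  -1/2 ]
  [ 0  -1/2  -3/2   3/2  -1/2 ]
Multiply R2 by -2.
  [ 1   1/2  -5/2  -3/2  -7/2 ]
  [ 0     1     3    -3     1 ]
  [ 0  -1/2  -3/2   3/2  -1/2 ]
Add 1/2 times R2 to R3.
  [ 1  1/2  -5/2  -3/2  -7/2 ]
  [ 0    1     3    -3     1 ]
  [ 0    0     0     0     0 ]
Subtract 1/2 times R2 from R1.
  [ 1  0  -4   0  -4 ]
  [ 0  1   3  -3   1 ]
  [ 0  0   0   0   0 ]
Pivot columns are the columns containing a leading 1.

1, 2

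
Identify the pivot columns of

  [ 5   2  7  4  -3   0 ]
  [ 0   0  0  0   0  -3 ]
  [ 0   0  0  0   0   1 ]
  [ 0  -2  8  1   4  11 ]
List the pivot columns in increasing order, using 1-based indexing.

1, 2, 6

Multiply R1 by 1/5.
  [ 1  2/5  7/5  4/5  -3/5   0 ]
  [ 0    0    0    0     0  -3 ]
  [ 0    0    0    0     0   1 ]
  [ 0   -2    8    1     4  11 ]
Swap R2 and R4.
  [ 1  2/5  7/5  4/5  -3/5   0 ]
  [ 0   -2    8    1     4  11 ]
  [ 0    0    0    0     0   1 ]
  [ 0    0    0    0     0  -3 ]
Multiply R2 by -1/2.
  [ 1  2/5  7/5   4/5  -3/5      0 ]
  [ 0    1   -4  -1/2    -2  -11/2 ]
  [ 0    0    0     0     0      1 ]
  [ 0    0    0     0     0     -3 ]
Add 3 times R3 to R4.
  [ 1  2/5  7/5   4/5  -3/5      0 ]
  [ 0    1   -4  -1/2    -2  -11/2 ]
  [ 0    0    0     0     0      1 ]
  [ 0    0    0     0     0      0 ]
Add 11/2 times R3 to R2.
  [ 1  2/5  7/5   4/5  -3/5  0 ]
  [ 0    1   -4  -1/2    -2  0 ]
  [ 0    0    0     0     0  1 ]
  [ 0    0    0     0     0  0 ]
Subtract 2/5 times R2 from R1.
  [ 1  0   3     1  1/5  0 ]
  [ 0  1  -4  -1/2   -2  0 ]
  [ 0  0   0     0    0  1 ]
  [ 0  0   0     0    0  0 ]
Pivot columns are the columns containing a leading 1.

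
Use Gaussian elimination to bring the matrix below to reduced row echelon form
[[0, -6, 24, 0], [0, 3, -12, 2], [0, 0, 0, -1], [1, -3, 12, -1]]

R1 <=> R4
R2 ← 1/3·R2
R4 ← R4 + 6·R2
R3 ← -1·R3
R4 ← R4 − 4·R3
R2 ← R2 − 2/3·R3
R1 ← R1 + R3
R1 ← R1 + 3·R2

[[1, 0, 0, 0], [0, 1, -4, 0], [0, 0, 0, 1], [0, 0, 0, 0]]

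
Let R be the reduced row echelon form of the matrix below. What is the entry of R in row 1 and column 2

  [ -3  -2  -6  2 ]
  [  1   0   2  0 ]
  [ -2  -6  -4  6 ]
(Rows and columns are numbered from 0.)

0

Multiply r1 by -1/3.
  [  1  2/3   2  -2/3 ]
  [  1    0   2     0 ]
  [ -2   -6  -4     6 ]
Subtract r1 from r2.
  [  1   2/3   2  -2/3 ]
  [  0  -2/3   0   2/3 ]
  [ -2    -6  -4     6 ]
Add 2 times r1 to r3.
  [ 1    2/3  2  -2/3 ]
  [ 0   -2/3  0   2/3 ]
  [ 0  -14/3  0  14/3 ]
Multiply r2 by -3/2.
  [ 1    2/3  2  -2/3 ]
  [ 0      1  0    -1 ]
  [ 0  -14/3  0  14/3 ]
Add 14/3 times r2 to r3.
  [ 1  2/3  2  -2/3 ]
  [ 0    1  0    -1 ]
  [ 0    0  0     0 ]
Subtract 2/3 times r2 from r1.
  [ 1  0  2   0 ]
  [ 0  1  0  -1 ]
  [ 0  0  0   0 ]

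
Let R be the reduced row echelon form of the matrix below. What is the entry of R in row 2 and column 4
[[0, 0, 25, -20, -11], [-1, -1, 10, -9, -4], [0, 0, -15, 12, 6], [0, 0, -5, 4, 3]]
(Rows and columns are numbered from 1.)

ρ1 <-> ρ2
  [ -1  -1   10   -9   -4 ]
  [  0   0   25  -20  -11 ]
  [  0   0  -15   12    6 ]
  [  0   0   -5    4    3 ]
ρ1 := -1·ρ1
  [ 1  1  -10    9    4 ]
  [ 0  0   25  -20  -11 ]
  [ 0  0  -15   12    6 ]
  [ 0  0   -5    4    3 ]
ρ2 := 1/25·ρ2
  [ 1  1  -10     9       4 ]
  [ 0  0    1  -4/5  -11/25 ]
  [ 0  0  -15    12       6 ]
  [ 0  0   -5     4       3 ]
ρ3 := ρ3 + 15·ρ2
  [ 1  1  -10     9       4 ]
  [ 0  0    1  -4/5  -11/25 ]
  [ 0  0    0     0    -3/5 ]
  [ 0  0   -5     4       3 ]
ρ4 := ρ4 + 5·ρ2
  [ 1  1  -10     9       4 ]
  [ 0  0    1  -4/5  -11/25 ]
  [ 0  0    0     0    -3/5 ]
  [ 0  0    0     0     4/5 ]
ρ3 := -5/3·ρ3
  [ 1  1  -10     9       4 ]
  [ 0  0    1  -4/5  -11/25 ]
  [ 0  0    0     0       1 ]
  [ 0  0    0     0     4/5 ]
ρ4 := ρ4 − 4/5·ρ3
  [ 1  1  -10     9       4 ]
  [ 0  0    1  -4/5  -11/25 ]
  [ 0  0    0     0       1 ]
  [ 0  0    0     0       0 ]
ρ2 := ρ2 + 11/25·ρ3
  [ 1  1  -10     9  4 ]
  [ 0  0    1  -4/5  0 ]
  [ 0  0    0     0  1 ]
  [ 0  0    0     0  0 ]
ρ1 := ρ1 − 4·ρ3
  [ 1  1  -10     9  0 ]
  [ 0  0    1  -4/5  0 ]
  [ 0  0    0     0  1 ]
  [ 0  0    0     0  0 ]
ρ1 := ρ1 + 10·ρ2
  [ 1  1  0     1  0 ]
  [ 0  0  1  -4/5  0 ]
  [ 0  0  0     0  1 ]
  [ 0  0  0     0  0 ]

-4/5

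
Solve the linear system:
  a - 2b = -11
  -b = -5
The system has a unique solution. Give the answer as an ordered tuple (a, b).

Form the augmented matrix and row-reduce:
  [ 1  -2  |  -11 ]
  [ 0  -1  |   -5 ]
R2 ← -1·R2
  [ 1  -2  |  -11 ]
  [ 0   1  |    5 ]
R1 ← R1 + 2·R2
  [ 1  0  |  -1 ]
  [ 0  1  |   5 ]
Reading off the last column: a = -1, b = 5.

(-1, 5)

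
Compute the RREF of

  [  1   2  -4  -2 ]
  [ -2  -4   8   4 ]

R2 -> R2 + 2·R1
  [ 1  2  -4  -2 ]
  [ 0  0   0   0 ]

[[1, 2, -4, -2], [0, 0, 0, 0]]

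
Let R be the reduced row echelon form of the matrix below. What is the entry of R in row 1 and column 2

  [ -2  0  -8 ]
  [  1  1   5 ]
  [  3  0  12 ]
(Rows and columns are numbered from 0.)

1

Multiply ρ1 by -1/2.
  [ 1  0   4 ]
  [ 1  1   5 ]
  [ 3  0  12 ]
Subtract ρ1 from ρ2.
  [ 1  0   4 ]
  [ 0  1   1 ]
  [ 3  0  12 ]
Subtract 3 times ρ1 from ρ3.
  [ 1  0  4 ]
  [ 0  1  1 ]
  [ 0  0  0 ]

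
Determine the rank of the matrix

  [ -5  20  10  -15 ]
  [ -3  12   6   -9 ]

Multiply R1 by -1/5.
  [  1  -4  -2   3 ]
  [ -3  12   6  -9 ]
Add 3 times R1 to R2.
  [ 1  -4  -2  3 ]
  [ 0   0   0  0 ]
The reduced form has 1 nonzero row.

rank = 1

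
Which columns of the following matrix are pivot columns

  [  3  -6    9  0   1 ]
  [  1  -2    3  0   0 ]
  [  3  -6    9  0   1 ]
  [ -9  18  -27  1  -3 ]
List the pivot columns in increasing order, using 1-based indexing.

1, 4, 5

Multiply R1 by 1/3.
  [  1  -2    3  0  1/3 ]
  [  1  -2    3  0    0 ]
  [  3  -6    9  0    1 ]
  [ -9  18  -27  1   -3 ]
Subtract R1 from R2.
  [  1  -2    3  0   1/3 ]
  [  0   0    0  0  -1/3 ]
  [  3  -6    9  0     1 ]
  [ -9  18  -27  1    -3 ]
Subtract 3 times R1 from R3.
  [  1  -2    3  0   1/3 ]
  [  0   0    0  0  -1/3 ]
  [  0   0    0  0     0 ]
  [ -9  18  -27  1    -3 ]
Add 9 times R1 to R4.
  [ 1  -2  3  0   1/3 ]
  [ 0   0  0  0  -1/3 ]
  [ 0   0  0  0     0 ]
  [ 0   0  0  1     0 ]
Swap R2 and R4.
  [ 1  -2  3  0   1/3 ]
  [ 0   0  0  1     0 ]
  [ 0   0  0  0     0 ]
  [ 0   0  0  0  -1/3 ]
Swap R3 and R4.
  [ 1  -2  3  0   1/3 ]
  [ 0   0  0  1     0 ]
  [ 0   0  0  0  -1/3 ]
  [ 0   0  0  0     0 ]
Multiply R3 by -3.
  [ 1  -2  3  0  1/3 ]
  [ 0   0  0  1    0 ]
  [ 0   0  0  0    1 ]
  [ 0   0  0  0    0 ]
Subtract 1/3 times R3 from R1.
  [ 1  -2  3  0  0 ]
  [ 0   0  0  1  0 ]
  [ 0   0  0  0  1 ]
  [ 0   0  0  0  0 ]
Pivot columns are the columns containing a leading 1.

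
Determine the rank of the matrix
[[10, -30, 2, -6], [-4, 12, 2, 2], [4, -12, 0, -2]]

Multiply ρ1 by 1/10.
  [  1   -3  1/5  -3/5 ]
  [ -4   12    2     2 ]
  [  4  -12    0    -2 ]
Add 4 times ρ1 to ρ2.
  [ 1   -3   1/5  -3/5 ]
  [ 0    0  14/5  -2/5 ]
  [ 4  -12     0    -2 ]
Subtract 4 times ρ1 from ρ3.
  [ 1  -3   1/5  -3/5 ]
  [ 0   0  14/5  -2/5 ]
  [ 0   0  -4/5   2/5 ]
Multiply ρ2 by 5/14.
  [ 1  -3   1/5  -3/5 ]
  [ 0   0     1  -1/7 ]
  [ 0   0  -4/5   2/5 ]
Add 4/5 times ρ2 to ρ3.
  [ 1  -3  1/5  -3/5 ]
  [ 0   0    1  -1/7 ]
  [ 0   0    0   2/7 ]
Multiply ρ3 by 7/2.
  [ 1  -3  1/5  -3/5 ]
  [ 0   0    1  -1/7 ]
  [ 0   0    0     1 ]
Add 1/7 times ρ3 to ρ2.
  [ 1  -3  1/5  -3/5 ]
  [ 0   0    1     0 ]
  [ 0   0    0     1 ]
Add 3/5 times ρ3 to ρ1.
  [ 1  -3  1/5  0 ]
  [ 0   0    1  0 ]
  [ 0   0    0  1 ]
Subtract 1/5 times ρ2 from ρ1.
  [ 1  -3  0  0 ]
  [ 0   0  1  0 ]
  [ 0   0  0  1 ]
The reduced form has 3 nonzero rows.

rank = 3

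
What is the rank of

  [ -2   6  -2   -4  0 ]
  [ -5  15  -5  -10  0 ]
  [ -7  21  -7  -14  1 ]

r1 → -1/2·r1
  [  1  -3   1    2  0 ]
  [ -5  15  -5  -10  0 ]
  [ -7  21  -7  -14  1 ]
r2 → r2 + 5·r1
  [  1  -3   1    2  0 ]
  [  0   0   0    0  0 ]
  [ -7  21  -7  -14  1 ]
r3 → r3 + 7·r1
  [ 1  -3  1  2  0 ]
  [ 0   0  0  0  0 ]
  [ 0   0  0  0  1 ]
r2 ↔ r3
  [ 1  -3  1  2  0 ]
  [ 0   0  0  0  1 ]
  [ 0   0  0  0  0 ]
The reduced form has 2 nonzero rows.

rank = 2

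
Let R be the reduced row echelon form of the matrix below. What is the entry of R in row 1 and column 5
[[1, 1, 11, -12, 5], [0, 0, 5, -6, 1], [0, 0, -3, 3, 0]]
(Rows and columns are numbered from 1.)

4

R2 ← 1/5·R2
  [ 1  1  11   -12    5 ]
  [ 0  0   1  -6/5  1/5 ]
  [ 0  0  -3     3    0 ]
R3 ← R3 + 3·R2
  [ 1  1  11   -12    5 ]
  [ 0  0   1  -6/5  1/5 ]
  [ 0  0   0  -3/5  3/5 ]
R3 ← -5/3·R3
  [ 1  1  11   -12    5 ]
  [ 0  0   1  -6/5  1/5 ]
  [ 0  0   0     1   -1 ]
R2 ← R2 + 6/5·R3
  [ 1  1  11  -12   5 ]
  [ 0  0   1    0  -1 ]
  [ 0  0   0    1  -1 ]
R1 ← R1 + 12·R3
  [ 1  1  11  0  -7 ]
  [ 0  0   1  0  -1 ]
  [ 0  0   0  1  -1 ]
R1 ← R1 − 11·R2
  [ 1  1  0  0   4 ]
  [ 0  0  1  0  -1 ]
  [ 0  0  0  1  -1 ]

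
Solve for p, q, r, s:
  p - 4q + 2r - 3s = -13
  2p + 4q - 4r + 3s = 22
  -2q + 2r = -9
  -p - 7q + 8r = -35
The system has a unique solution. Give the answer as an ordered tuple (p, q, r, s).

(2, 3, -3/2, 0)

Form the augmented matrix and row-reduce:
  [  1  -4   2  -3  |  -13 ]
  [  2   4  -4   3  |   22 ]
  [  0  -2   2   0  |   -9 ]
  [ -1  -7   8   0  |  -35 ]
R2 → R2 − 2·R1
  [  1  -4   2  -3  |  -13 ]
  [  0  12  -8   9  |   48 ]
  [  0  -2   2   0  |   -9 ]
  [ -1  -7   8   0  |  -35 ]
R4 → R4 + R1
  [ 1   -4   2  -3  |  -13 ]
  [ 0   12  -8   9  |   48 ]
  [ 0   -2   2   0  |   -9 ]
  [ 0  -11  10  -3  |  -48 ]
R2 → 1/12·R2
  [ 1   -4     2   -3  |  -13 ]
  [ 0    1  -2/3  3/4  |    4 ]
  [ 0   -2     2    0  |   -9 ]
  [ 0  -11    10   -3  |  -48 ]
R3 → R3 + 2·R2
  [ 1   -4     2   -3  |  -13 ]
  [ 0    1  -2/3  3/4  |    4 ]
  [ 0    0   2/3  3/2  |   -1 ]
  [ 0  -11    10   -3  |  -48 ]
R4 → R4 + 11·R2
  [ 1  -4     2    -3  |  -13 ]
  [ 0   1  -2/3   3/4  |    4 ]
  [ 0   0   2/3   3/2  |   -1 ]
  [ 0   0   8/3  21/4  |   -4 ]
R3 → 3/2·R3
  [ 1  -4     2    -3  |   -13 ]
  [ 0   1  -2/3   3/4  |     4 ]
  [ 0   0     1   9/4  |  -3/2 ]
  [ 0   0   8/3  21/4  |    -4 ]
R4 → R4 − 8/3·R3
  [ 1  -4     2    -3  |   -13 ]
  [ 0   1  -2/3   3/4  |     4 ]
  [ 0   0     1   9/4  |  -3/2 ]
  [ 0   0     0  -3/4  |     0 ]
R4 → -4/3·R4
  [ 1  -4     2   -3  |   -13 ]
  [ 0   1  -2/3  3/4  |     4 ]
  [ 0   0     1  9/4  |  -3/2 ]
  [ 0   0     0    1  |     0 ]
R3 → R3 − 9/4·R4
  [ 1  -4     2   -3  |   -13 ]
  [ 0   1  -2/3  3/4  |     4 ]
  [ 0   0     1    0  |  -3/2 ]
  [ 0   0     0    1  |     0 ]
R2 → R2 − 3/4·R4
  [ 1  -4     2  -3  |   -13 ]
  [ 0   1  -2/3   0  |     4 ]
  [ 0   0     1   0  |  -3/2 ]
  [ 0   0     0   1  |     0 ]
R1 → R1 + 3·R4
  [ 1  -4     2  0  |   -13 ]
  [ 0   1  -2/3  0  |     4 ]
  [ 0   0     1  0  |  -3/2 ]
  [ 0   0     0  1  |     0 ]
R2 → R2 + 2/3·R3
  [ 1  -4  2  0  |   -13 ]
  [ 0   1  0  0  |     3 ]
  [ 0   0  1  0  |  -3/2 ]
  [ 0   0  0  1  |     0 ]
R1 → R1 − 2·R3
  [ 1  -4  0  0  |   -10 ]
  [ 0   1  0  0  |     3 ]
  [ 0   0  1  0  |  -3/2 ]
  [ 0   0  0  1  |     0 ]
R1 → R1 + 4·R2
  [ 1  0  0  0  |     2 ]
  [ 0  1  0  0  |     3 ]
  [ 0  0  1  0  |  -3/2 ]
  [ 0  0  0  1  |     0 ]
Reading off the last column: p = 2, q = 3, r = -3/2, s = 0.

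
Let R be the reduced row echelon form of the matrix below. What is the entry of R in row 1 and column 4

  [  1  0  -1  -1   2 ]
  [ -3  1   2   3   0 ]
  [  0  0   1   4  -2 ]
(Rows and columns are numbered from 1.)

R2 := R2 + 3·R1
R2 := R2 + R3
R1 := R1 + R3

3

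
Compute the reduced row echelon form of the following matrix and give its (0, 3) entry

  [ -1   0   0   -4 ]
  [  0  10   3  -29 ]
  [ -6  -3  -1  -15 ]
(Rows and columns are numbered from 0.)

4

ρ1 -> -1·ρ1
ρ3 -> ρ3 + 6·ρ1
ρ2 -> 1/10·ρ2
ρ3 -> ρ3 + 3·ρ2
ρ3 -> -10·ρ3
ρ2 -> ρ2 − 3/10·ρ3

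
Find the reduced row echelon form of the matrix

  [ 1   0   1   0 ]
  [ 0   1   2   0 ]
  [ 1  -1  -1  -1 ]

[[1, 0, 1, 0], [0, 1, 2, 0], [0, 0, 0, 1]]

r3 ← r3 − r1
  [ 1   0   1   0 ]
  [ 0   1   2   0 ]
  [ 0  -1  -2  -1 ]
r3 ← r3 + r2
  [ 1  0  1   0 ]
  [ 0  1  2   0 ]
  [ 0  0  0  -1 ]
r3 ← -1·r3
  [ 1  0  1  0 ]
  [ 0  1  2  0 ]
  [ 0  0  0  1 ]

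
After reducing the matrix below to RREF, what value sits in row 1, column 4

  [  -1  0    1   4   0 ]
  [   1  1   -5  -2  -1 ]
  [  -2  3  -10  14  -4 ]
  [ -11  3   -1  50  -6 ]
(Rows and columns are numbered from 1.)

ρ1 := -1·ρ1
  [   1  0   -1  -4   0 ]
  [   1  1   -5  -2  -1 ]
  [  -2  3  -10  14  -4 ]
  [ -11  3   -1  50  -6 ]
ρ2 := ρ2 − ρ1
  [   1  0   -1  -4   0 ]
  [   0  1   -4   2  -1 ]
  [  -2  3  -10  14  -4 ]
  [ -11  3   -1  50  -6 ]
ρ3 := ρ3 + 2·ρ1
  [   1  0   -1  -4   0 ]
  [   0  1   -4   2  -1 ]
  [   0  3  -12   6  -4 ]
  [ -11  3   -1  50  -6 ]
ρ4 := ρ4 + 11·ρ1
  [ 1  0   -1  -4   0 ]
  [ 0  1   -4   2  -1 ]
  [ 0  3  -12   6  -4 ]
  [ 0  3  -12   6  -6 ]
ρ3 := ρ3 − 3·ρ2
  [ 1  0   -1  -4   0 ]
  [ 0  1   -4   2  -1 ]
  [ 0  0    0   0  -1 ]
  [ 0  3  -12   6  -6 ]
ρ4 := ρ4 − 3·ρ2
  [ 1  0  -1  -4   0 ]
  [ 0  1  -4   2  -1 ]
  [ 0  0   0   0  -1 ]
  [ 0  0   0   0  -3 ]
ρ3 := -1·ρ3
  [ 1  0  -1  -4   0 ]
  [ 0  1  -4   2  -1 ]
  [ 0  0   0   0   1 ]
  [ 0  0   0   0  -3 ]
ρ4 := ρ4 + 3·ρ3
  [ 1  0  -1  -4   0 ]
  [ 0  1  -4   2  -1 ]
  [ 0  0   0   0   1 ]
  [ 0  0   0   0   0 ]
ρ2 := ρ2 + ρ3
  [ 1  0  -1  -4  0 ]
  [ 0  1  -4   2  0 ]
  [ 0  0   0   0  1 ]
  [ 0  0   0   0  0 ]

-4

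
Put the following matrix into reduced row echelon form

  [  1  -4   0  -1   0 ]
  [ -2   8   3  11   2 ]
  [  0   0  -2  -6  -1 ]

Add 2 times r1 to r2.
  [ 1  -4   0  -1   0 ]
  [ 0   0   3   9   2 ]
  [ 0   0  -2  -6  -1 ]
Multiply r2 by 1/3.
  [ 1  -4   0  -1    0 ]
  [ 0   0   1   3  2/3 ]
  [ 0   0  -2  -6   -1 ]
Add 2 times r2 to r3.
  [ 1  -4  0  -1    0 ]
  [ 0   0  1   3  2/3 ]
  [ 0   0  0   0  1/3 ]
Multiply r3 by 3.
  [ 1  -4  0  -1    0 ]
  [ 0   0  1   3  2/3 ]
  [ 0   0  0   0    1 ]
Subtract 2/3 times r3 from r2.
  [ 1  -4  0  -1  0 ]
  [ 0   0  1   3  0 ]
  [ 0   0  0   0  1 ]

[[1, -4, 0, -1, 0], [0, 0, 1, 3, 0], [0, 0, 0, 0, 1]]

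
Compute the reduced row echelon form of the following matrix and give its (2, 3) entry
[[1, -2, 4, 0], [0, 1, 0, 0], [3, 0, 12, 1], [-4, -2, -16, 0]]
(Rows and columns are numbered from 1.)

0

R3 → R3 − 3·R1
  [  1  -2    4  0 ]
  [  0   1    0  0 ]
  [  0   6    0  1 ]
  [ -4  -2  -16  0 ]
R4 → R4 + 4·R1
  [ 1   -2  4  0 ]
  [ 0    1  0  0 ]
  [ 0    6  0  1 ]
  [ 0  -10  0  0 ]
R3 → R3 − 6·R2
  [ 1   -2  4  0 ]
  [ 0    1  0  0 ]
  [ 0    0  0  1 ]
  [ 0  -10  0  0 ]
R4 → R4 + 10·R2
  [ 1  -2  4  0 ]
  [ 0   1  0  0 ]
  [ 0   0  0  1 ]
  [ 0   0  0  0 ]
R1 → R1 + 2·R2
  [ 1  0  4  0 ]
  [ 0  1  0  0 ]
  [ 0  0  0  1 ]
  [ 0  0  0  0 ]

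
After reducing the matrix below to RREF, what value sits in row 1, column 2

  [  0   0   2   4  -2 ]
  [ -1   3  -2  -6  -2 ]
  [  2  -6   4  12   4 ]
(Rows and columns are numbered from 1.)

R1 <=> R2
R1 ← -1·R1
R3 ← R3 − 2·R1
R2 ← 1/2·R2
R1 ← R1 − 2·R2

-3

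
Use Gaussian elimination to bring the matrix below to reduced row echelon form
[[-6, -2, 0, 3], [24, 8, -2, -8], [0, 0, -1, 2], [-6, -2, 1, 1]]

[[1, 1/3, 0, -1/2], [0, 0, 1, -2], [0, 0, 0, 0], [0, 0, 0, 0]]

R1 -> -1/6·R1
  [  1  1/3   0  -1/2 ]
  [ 24    8  -2    -8 ]
  [  0    0  -1     2 ]
  [ -6   -2   1     1 ]
R2 -> R2 − 24·R1
  [  1  1/3   0  -1/2 ]
  [  0    0  -2     4 ]
  [  0    0  -1     2 ]
  [ -6   -2   1     1 ]
R4 -> R4 + 6·R1
  [ 1  1/3   0  -1/2 ]
  [ 0    0  -2     4 ]
  [ 0    0  -1     2 ]
  [ 0    0   1    -2 ]
R2 -> -1/2·R2
  [ 1  1/3   0  -1/2 ]
  [ 0    0   1    -2 ]
  [ 0    0  -1     2 ]
  [ 0    0   1    -2 ]
R3 -> R3 + R2
  [ 1  1/3  0  -1/2 ]
  [ 0    0  1    -2 ]
  [ 0    0  0     0 ]
  [ 0    0  1    -2 ]
R4 -> R4 − R2
  [ 1  1/3  0  -1/2 ]
  [ 0    0  1    -2 ]
  [ 0    0  0     0 ]
  [ 0    0  0     0 ]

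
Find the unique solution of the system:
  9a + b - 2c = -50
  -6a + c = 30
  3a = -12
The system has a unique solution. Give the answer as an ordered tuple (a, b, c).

Form the augmented matrix and row-reduce:
  [  9  1  -2  |  -50 ]
  [ -6  0   1  |   30 ]
  [  3  0   0  |  -12 ]
r1 -> 1/9·r1
  [  1  1/9  -2/9  |  -50/9 ]
  [ -6    0     1  |     30 ]
  [  3    0     0  |    -12 ]
r2 -> r2 + 6·r1
  [ 1  1/9  -2/9  |  -50/9 ]
  [ 0  2/3  -1/3  |  -10/3 ]
  [ 3    0     0  |    -12 ]
r3 -> r3 − 3·r1
  [ 1   1/9  -2/9  |  -50/9 ]
  [ 0   2/3  -1/3  |  -10/3 ]
  [ 0  -1/3   2/3  |   14/3 ]
r2 -> 3/2·r2
  [ 1   1/9  -2/9  |  -50/9 ]
  [ 0     1  -1/2  |     -5 ]
  [ 0  -1/3   2/3  |   14/3 ]
r3 -> r3 + 1/3·r2
  [ 1  1/9  -2/9  |  -50/9 ]
  [ 0    1  -1/2  |     -5 ]
  [ 0    0   1/2  |      3 ]
r3 -> 2·r3
  [ 1  1/9  -2/9  |  -50/9 ]
  [ 0    1  -1/2  |     -5 ]
  [ 0    0     1  |      6 ]
r2 -> r2 + 1/2·r3
  [ 1  1/9  -2/9  |  -50/9 ]
  [ 0    1     0  |     -2 ]
  [ 0    0     1  |      6 ]
r1 -> r1 + 2/9·r3
  [ 1  1/9  0  |  -38/9 ]
  [ 0    1  0  |     -2 ]
  [ 0    0  1  |      6 ]
r1 -> r1 − 1/9·r2
  [ 1  0  0  |  -4 ]
  [ 0  1  0  |  -2 ]
  [ 0  0  1  |   6 ]
Reading off the last column: a = -4, b = -2, c = 6.

(-4, -2, 6)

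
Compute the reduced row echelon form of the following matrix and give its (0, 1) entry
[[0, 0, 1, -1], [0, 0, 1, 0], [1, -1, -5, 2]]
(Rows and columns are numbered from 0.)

R1 <-> R3
  [ 1  -1  -5   2 ]
  [ 0   0   1   0 ]
  [ 0   0   1  -1 ]
R3 := R3 − R2
  [ 1  -1  -5   2 ]
  [ 0   0   1   0 ]
  [ 0   0   0  -1 ]
R3 := -1·R3
  [ 1  -1  -5  2 ]
  [ 0   0   1  0 ]
  [ 0   0   0  1 ]
R1 := R1 − 2·R3
  [ 1  -1  -5  0 ]
  [ 0   0   1  0 ]
  [ 0   0   0  1 ]
R1 := R1 + 5·R2
  [ 1  -1  0  0 ]
  [ 0   0  1  0 ]
  [ 0   0  0  1 ]

-1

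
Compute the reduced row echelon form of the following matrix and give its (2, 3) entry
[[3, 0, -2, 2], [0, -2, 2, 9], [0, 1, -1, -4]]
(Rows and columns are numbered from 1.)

ρ1 := 1/3·ρ1
  [ 1   0  -2/3  2/3 ]
  [ 0  -2     2    9 ]
  [ 0   1    -1   -4 ]
ρ2 := -1/2·ρ2
  [ 1  0  -2/3   2/3 ]
  [ 0  1    -1  -9/2 ]
  [ 0  1    -1    -4 ]
ρ3 := ρ3 − ρ2
  [ 1  0  -2/3   2/3 ]
  [ 0  1    -1  -9/2 ]
  [ 0  0     0   1/2 ]
ρ3 := 2·ρ3
  [ 1  0  -2/3   2/3 ]
  [ 0  1    -1  -9/2 ]
  [ 0  0     0     1 ]
ρ2 := ρ2 + 9/2·ρ3
  [ 1  0  -2/3  2/3 ]
  [ 0  1    -1    0 ]
  [ 0  0     0    1 ]
ρ1 := ρ1 − 2/3·ρ3
  [ 1  0  -2/3  0 ]
  [ 0  1    -1  0 ]
  [ 0  0     0  1 ]

-1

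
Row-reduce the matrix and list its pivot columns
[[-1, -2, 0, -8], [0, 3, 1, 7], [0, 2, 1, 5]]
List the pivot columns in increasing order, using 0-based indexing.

Multiply R1 by -1.
Multiply R2 by 1/3.
Subtract 2 times R2 from R3.
Multiply R3 by 3.
Subtract 1/3 times R3 from R2.
Subtract 2 times R2 from R1.
Pivot columns are the columns containing a leading 1.

0, 1, 2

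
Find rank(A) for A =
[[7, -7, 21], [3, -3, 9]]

ρ1 → 1/7·ρ1
  [ 1  -1  3 ]
  [ 3  -3  9 ]
ρ2 → ρ2 − 3·ρ1
  [ 1  -1  3 ]
  [ 0   0  0 ]
The reduced form has 1 nonzero row.

rank = 1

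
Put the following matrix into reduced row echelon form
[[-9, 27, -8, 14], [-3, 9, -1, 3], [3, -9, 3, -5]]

Multiply R1 by -1/9.
  [  1  -3  8/9  -14/9 ]
  [ -3   9   -1      3 ]
  [  3  -9    3     -5 ]
Add 3 times R1 to R2.
  [ 1  -3  8/9  -14/9 ]
  [ 0   0  5/3   -5/3 ]
  [ 3  -9    3     -5 ]
Subtract 3 times R1 from R3.
  [ 1  -3  8/9  -14/9 ]
  [ 0   0  5/3   -5/3 ]
  [ 0   0  1/3   -1/3 ]
Multiply R2 by 3/5.
  [ 1  -3  8/9  -14/9 ]
  [ 0   0    1     -1 ]
  [ 0   0  1/3   -1/3 ]
Subtract 1/3 times R2 from R3.
  [ 1  -3  8/9  -14/9 ]
  [ 0   0    1     -1 ]
  [ 0   0    0      0 ]
Subtract 8/9 times R2 from R1.
  [ 1  -3  0  -2/3 ]
  [ 0   0  1    -1 ]
  [ 0   0  0     0 ]

[[1, -3, 0, -2/3], [0, 0, 1, -1], [0, 0, 0, 0]]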